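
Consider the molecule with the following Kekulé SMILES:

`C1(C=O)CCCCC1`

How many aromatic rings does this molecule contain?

0

The SMILES encodes a six-membered saturated carbon ring.
The 6-membered ring has only sp³ atoms, so it is not fully conjugated — not aromatic (cyclohexane).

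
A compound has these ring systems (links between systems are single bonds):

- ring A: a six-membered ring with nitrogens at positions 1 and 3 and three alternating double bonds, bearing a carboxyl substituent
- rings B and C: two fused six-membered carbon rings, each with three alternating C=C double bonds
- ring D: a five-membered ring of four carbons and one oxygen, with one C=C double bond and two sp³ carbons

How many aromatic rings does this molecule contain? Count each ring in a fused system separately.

3

Ring A has a continuous p-orbital overlap around the ring; 3 ring double bonds give 6 π electrons. That satisfies 4n+2 with n=1, so ring A is aromatic (pyrimidine).
Rings B and C form a fused bicyclic system with 10 sp² atoms and 10 π electrons from ring double bonds. 10 = 4(2)+2, so the system is aromatic and both rings count as aromatic (naphthalene).
Ring D has two sp³ carbons, so it is not fully conjugated — not aromatic (2,3-dihydrofuran).
Aromatic: A, B, C. Total: 3.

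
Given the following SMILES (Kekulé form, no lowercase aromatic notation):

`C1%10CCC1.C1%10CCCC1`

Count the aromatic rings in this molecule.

The SMILES encodes a four-membered saturated carbon ring; a five-membered saturated carbon ring.
The 4-membered ring has only sp³ atoms, so it is not fully conjugated — not aromatic (cyclobutane).
The 5-membered ring has only sp³ atoms, so it is not fully conjugated — not aromatic (cyclopentane).
None of the rings are aromatic. Total: 0.

0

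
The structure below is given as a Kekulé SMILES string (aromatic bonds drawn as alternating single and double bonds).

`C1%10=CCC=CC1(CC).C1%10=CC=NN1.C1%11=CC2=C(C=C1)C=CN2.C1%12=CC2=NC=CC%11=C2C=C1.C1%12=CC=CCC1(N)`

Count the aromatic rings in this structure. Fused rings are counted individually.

The SMILES encodes a six-membered carbon ring with two isolated C=C double bonds and two sp³ carbons; a five-membered ring with two adjacent nitrogens (one bearing H, one in a double bond) and two double bonds; a six-membered carbon ring with three alternating C=C double bonds, fused to a five-membered ring containing one N–H nitrogen and two C=C double bonds; two fused six-membered rings, each with three alternating double bonds; one ring is all carbon and the other has one ring nitrogen; a six-membered carbon ring with two conjugated C=C double bonds and two sp³ carbons.
The 6-membered ring has two sp³ carbons, so it is not fully conjugated — not aromatic (1,4-cyclohexadiene).
The 5-membered ring with two adjacent nitrogens (one N–H, one =N–) is fully conjugated (every ring atom contributes a p orbital); 2 ring double bonds (4 π electrons) plus a heteroatom lone pair (2) give 6 π electrons. 6 = 4(1)+2, so it is aromatic (pyrazole).
The fused 6/5-membered bicyclic (with one N–H) is a single π system with 9 sp² atoms and 10 π electrons from ring double bonds plus a heteroatom lone pair. 10 = 4(2)+2, so the system is aromatic and both rings count as aromatic (indole).
The fused 6/6-membered bicyclic (with one nitrogen) is a single π system with 10 sp² atoms and 10 π electrons from ring double bonds. 10 = 4(2)+2, so the system is aromatic and both rings count as aromatic (quinoline).
The second 6-membered ring has two sp³ carbons, so it is not fully conjugated — not aromatic (1,3-cyclohexadiene).
5 of the 7 rings are aromatic. Total: 5.

5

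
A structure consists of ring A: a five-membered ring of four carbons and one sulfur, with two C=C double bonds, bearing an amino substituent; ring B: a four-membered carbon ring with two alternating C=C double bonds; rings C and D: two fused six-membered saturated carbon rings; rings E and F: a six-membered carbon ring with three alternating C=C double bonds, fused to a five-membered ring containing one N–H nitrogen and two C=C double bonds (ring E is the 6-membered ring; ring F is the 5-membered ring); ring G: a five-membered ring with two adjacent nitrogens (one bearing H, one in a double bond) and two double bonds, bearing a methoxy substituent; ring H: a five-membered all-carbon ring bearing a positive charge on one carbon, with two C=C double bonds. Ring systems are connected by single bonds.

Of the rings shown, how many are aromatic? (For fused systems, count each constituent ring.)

4

Ring A is planar and fully conjugated; 2 ring double bonds (4 π electrons) plus a heteroatom lone pair (2) give 6 π electrons. Since 6 = 4n+2 (n=1), ring A is aromatic (thiophene).
Ring B has only sp² ring atoms; a planar conformation would have a fully conjugated π system of 4 electrons. But 4 = 4(1), which is 4n not 4n+2, so ring B is not aromatic (cyclobutadiene) — cyclobutadiene is antiaromatic and distorts to a rectangle.
Ring C has only sp³ atoms, so it is not fully conjugated — not aromatic (cyclohexane ring).
Ring D has only sp³ atoms, so it is not fully conjugated — not aromatic (cyclohexane ring).
Rings E and F form a fused bicyclic system (with one N–H) with 9 sp² atoms and 10 π electrons from ring double bonds plus a heteroatom lone pair. 10 = 4(2)+2, so the system is aromatic and both rings count as aromatic (indole).
Ring G has a continuous p-orbital overlap around the ring; 2 ring double bonds (4 π electrons) plus a heteroatom lone pair (2) give 6 π electrons. 6 = 4(1)+2, so ring G is aromatic (pyrazole).
Ring H has only sp² ring atoms; a planar conformation would have a fully conjugated π system of 4 electrons. But 4 = 4(1), which is 4n not 4n+2, so ring H is not aromatic (cyclopentadienyl cation).
Aromatic: A, E, F, G. Total: 4.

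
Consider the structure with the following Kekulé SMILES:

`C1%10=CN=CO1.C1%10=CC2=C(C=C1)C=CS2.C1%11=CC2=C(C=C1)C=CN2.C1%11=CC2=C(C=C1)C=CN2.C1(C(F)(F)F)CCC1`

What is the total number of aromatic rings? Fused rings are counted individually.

The SMILES encodes a five-membered ring with an oxygen at position 1 and a nitrogen at position 3 (in a C=N bond), with two double bonds; a six-membered carbon ring with three alternating C=C double bonds, fused to a five-membered ring containing one sulfur and two C=C double bonds; a six-membered carbon ring with three alternating C=C double bonds, fused to a five-membered ring containing one N–H nitrogen and two C=C double bonds; a six-membered carbon ring with three alternating C=C double bonds, fused to a five-membered ring containing one N–H nitrogen and two C=C double bonds; a four-membered saturated carbon ring.
The 5-membered ring with one oxygen and one =N– has a continuous p-orbital overlap around the ring; 2 ring double bonds (4 π electrons) plus a heteroatom lone pair (2) give 6 π electrons. 6 = 4(1)+2, so it is aromatic (oxazole).
The fused 6/5-membered bicyclic (with one sulfur) is a single π system with 9 sp² atoms and 10 π electrons from ring double bonds plus a heteroatom lone pair. 10 = 4(2)+2, so the system is aromatic and both rings count as aromatic (benzothiophene).
The fused 6/5-membered bicyclic (with one N–H) is a single π system with 9 sp² atoms and 10 π electrons from ring double bonds plus a heteroatom lone pair. 10 = 4(2)+2, so the system is aromatic and both rings count as aromatic (indole).
The fused 6/5-membered bicyclic (with one N–H) is a single π system with 9 sp² atoms and 10 π electrons from ring double bonds plus a heteroatom lone pair. 10 = 4(2)+2, so the system is aromatic and both rings count as aromatic (indole).
The 4-membered ring has only sp³ atoms, so it is not fully conjugated — not aromatic (cyclobutane).
7 of the 8 rings are aromatic. Total: 7.

7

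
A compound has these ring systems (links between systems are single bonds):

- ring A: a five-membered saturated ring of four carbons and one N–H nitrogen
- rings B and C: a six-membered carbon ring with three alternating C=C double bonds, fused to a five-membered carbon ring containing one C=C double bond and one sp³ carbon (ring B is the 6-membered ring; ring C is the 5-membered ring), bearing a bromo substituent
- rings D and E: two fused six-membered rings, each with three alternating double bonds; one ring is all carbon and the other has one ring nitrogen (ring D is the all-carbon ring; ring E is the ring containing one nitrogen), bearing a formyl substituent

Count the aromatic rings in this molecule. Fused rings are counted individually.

3

Ring A has only sp³ atoms, so it is not fully conjugated — not aromatic (pyrrolidine).
Ring B has a continuous p-orbital overlap around the ring; 3 ring double bonds give 6 π electrons. 6 = 4(1)+2, so ring B is aromatic (benzene ring).
Ring C has one sp³ carbon, so it is not fully conjugated — not aromatic (cyclopentene ring).
Rings D and E form a fused bicyclic system (with one nitrogen) with 10 sp² atoms and 10 π electrons from ring double bonds. 10 = 4(2)+2, so the system is aromatic and both rings count as aromatic (quinoline).
Aromatic: B, D, E. Total: 3.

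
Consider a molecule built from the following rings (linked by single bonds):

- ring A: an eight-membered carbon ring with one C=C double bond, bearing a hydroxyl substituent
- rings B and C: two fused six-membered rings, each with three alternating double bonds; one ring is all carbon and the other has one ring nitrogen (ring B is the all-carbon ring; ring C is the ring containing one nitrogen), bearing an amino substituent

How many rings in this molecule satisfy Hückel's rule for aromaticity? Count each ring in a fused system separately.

Ring A has six sp³ carbons, so it is not fully conjugated — not aromatic (cyclooctene).
Rings B and C form a fused bicyclic system (with one nitrogen) with 10 sp² atoms and 10 π electrons from ring double bonds. 10 = 4(2)+2, so the system is aromatic and both rings count as aromatic (quinoline).
Aromatic: B, C. Total: 2.

2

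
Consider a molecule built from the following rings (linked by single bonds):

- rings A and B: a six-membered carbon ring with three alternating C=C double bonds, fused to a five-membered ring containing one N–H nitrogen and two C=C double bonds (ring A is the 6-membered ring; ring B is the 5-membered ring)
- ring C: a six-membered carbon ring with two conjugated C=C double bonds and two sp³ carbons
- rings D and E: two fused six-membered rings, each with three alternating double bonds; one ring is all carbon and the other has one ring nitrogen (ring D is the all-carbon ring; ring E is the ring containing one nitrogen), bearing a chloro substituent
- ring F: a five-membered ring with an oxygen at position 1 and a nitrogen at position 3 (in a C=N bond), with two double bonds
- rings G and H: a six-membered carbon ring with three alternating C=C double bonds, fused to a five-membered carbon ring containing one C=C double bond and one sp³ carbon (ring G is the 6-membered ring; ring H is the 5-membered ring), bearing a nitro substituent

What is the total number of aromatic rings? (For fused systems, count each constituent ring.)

Rings A and B form a fused bicyclic system (with one N–H) with 9 sp² atoms and 10 π electrons from ring double bonds plus a heteroatom lone pair. 10 = 4(2)+2, so the system is aromatic and both rings count as aromatic (indole).
Ring C has two sp³ carbons, so it is not fully conjugated — not aromatic (1,3-cyclohexadiene).
Rings D and E form a fused bicyclic system (with one nitrogen) with 10 sp² atoms and 10 π electrons from ring double bonds. 10 = 4(2)+2, so the system is aromatic and both rings count as aromatic (quinoline).
Ring F is fully conjugated (every ring atom contributes a p orbital); 2 ring double bonds (4 π electrons) plus a heteroatom lone pair (2) give 6 π electrons. 6 = 4(1)+2, so ring F is aromatic (oxazole).
Ring G is fully conjugated (every ring atom contributes a p orbital); 3 ring double bonds give 6 π electrons. That satisfies 4n+2 with n=1, so ring G is aromatic (benzene ring).
Ring H has one sp³ carbon, so it is not fully conjugated — not aromatic (cyclopentene ring).
Aromatic: A, B, D, E, F, G. Total: 6.

6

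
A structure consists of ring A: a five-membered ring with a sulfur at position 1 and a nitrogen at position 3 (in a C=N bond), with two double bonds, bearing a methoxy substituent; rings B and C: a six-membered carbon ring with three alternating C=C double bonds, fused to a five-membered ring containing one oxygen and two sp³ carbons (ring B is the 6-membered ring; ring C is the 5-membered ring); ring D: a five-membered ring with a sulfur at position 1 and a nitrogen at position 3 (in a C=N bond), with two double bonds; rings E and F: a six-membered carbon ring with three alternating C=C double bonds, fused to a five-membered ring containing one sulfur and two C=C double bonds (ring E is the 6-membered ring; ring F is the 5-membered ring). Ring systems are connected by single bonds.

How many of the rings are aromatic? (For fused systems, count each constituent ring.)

5

Ring A is fully conjugated (every ring atom contributes a p orbital); 2 ring double bonds (4 π electrons) plus a heteroatom lone pair (2) give 6 π electrons. Since 6 = 4n+2 (n=1), ring A is aromatic (thiazole).
Ring B has a continuous p-orbital overlap around the ring; 3 ring double bonds give 6 π electrons. 6 = 4(1)+2, so ring B is aromatic (benzene ring).
Ring C has two sp³ carbons, so it is not fully conjugated — not aromatic (oxolane ring).
Ring D has a continuous p-orbital overlap around the ring; 2 ring double bonds (4 π electrons) plus a heteroatom lone pair (2) give 6 π electrons. That satisfies 4n+2 with n=1, so ring D is aromatic (thiazole).
Rings E and F form a fused bicyclic system (with one sulfur) with 9 sp² atoms and 10 π electrons from ring double bonds plus a heteroatom lone pair. 10 = 4(2)+2, so the system is aromatic and both rings count as aromatic (benzothiophene).
Aromatic: A, B, D, E, F. Total: 5.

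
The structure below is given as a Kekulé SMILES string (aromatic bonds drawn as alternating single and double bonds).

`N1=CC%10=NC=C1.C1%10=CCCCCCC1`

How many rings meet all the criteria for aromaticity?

1

The SMILES encodes a six-membered ring with nitrogens at positions 1 and 4 and three alternating double bonds; an eight-membered carbon ring with one C=C double bond.
The 6-membered ring with two nitrogens (1,4) has a continuous p-orbital overlap around the ring; 3 ring double bonds give 6 π electrons. That satisfies 4n+2 with n=1, so it is aromatic (pyrazine).
The 8-membered ring has six sp³ carbons, so it is not fully conjugated — not aromatic (cyclooctene).
1 of the 2 rings is aromatic. Total: 1.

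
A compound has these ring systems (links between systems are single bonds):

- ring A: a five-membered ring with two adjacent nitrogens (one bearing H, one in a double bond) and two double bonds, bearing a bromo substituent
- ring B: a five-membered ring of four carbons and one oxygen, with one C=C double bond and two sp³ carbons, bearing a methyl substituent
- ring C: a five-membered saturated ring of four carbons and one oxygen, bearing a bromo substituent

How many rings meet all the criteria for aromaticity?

1

Ring A is fully conjugated (every ring atom contributes a p orbital); 2 ring double bonds (4 π electrons) plus a heteroatom lone pair (2) give 6 π electrons. That satisfies 4n+2 with n=1, so ring A is aromatic (pyrazole).
Ring B has two sp³ carbons, so it is not fully conjugated — not aromatic (2,3-dihydrofuran).
Ring C has only sp³ atoms, so it is not fully conjugated — not aromatic (tetrahydrofuran).
Aromatic: A. Total: 1.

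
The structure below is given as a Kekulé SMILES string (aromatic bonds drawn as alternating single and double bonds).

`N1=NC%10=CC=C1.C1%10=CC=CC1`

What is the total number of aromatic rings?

1

The SMILES encodes a six-membered ring with two adjacent nitrogens and three alternating double bonds; a five-membered carbon ring with two conjugated C=C double bonds and one sp³ carbon.
The 6-membered ring with two nitrogens (1,2) has a continuous p-orbital overlap around the ring; 3 ring double bonds give 6 π electrons. That satisfies 4n+2 with n=1, so it is aromatic (pyridazine).
The 5-membered ring has one sp³ carbon, so it is not fully conjugated — not aromatic (cyclopentadiene).
1 of the 2 rings is aromatic. Total: 1.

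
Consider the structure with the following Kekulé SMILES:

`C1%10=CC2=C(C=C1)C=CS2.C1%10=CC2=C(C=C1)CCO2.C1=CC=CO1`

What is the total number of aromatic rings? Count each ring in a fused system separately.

4

The SMILES encodes a six-membered carbon ring with three alternating C=C double bonds, fused to a five-membered ring containing one sulfur and two C=C double bonds; a six-membered carbon ring with three alternating C=C double bonds, fused to a five-membered ring containing one oxygen and two sp³ carbons; a five-membered ring of four carbons and one oxygen, with two C=C double bonds.
The fused 6/5-membered bicyclic (with one sulfur) is a single π system with 9 sp² atoms and 10 π electrons from ring double bonds plus a heteroatom lone pair. 10 = 4(2)+2, so the system is aromatic and both rings count as aromatic (benzothiophene).
The 6-membered ring is planar and fully conjugated; 3 ring double bonds give 6 π electrons. Since 6 = 4n+2 (n=1), it is aromatic (benzene ring).
The 5-membered ring with one oxygen has two sp³ carbons, so it is not fully conjugated — not aromatic (oxolane ring).
The second 5-membered ring with one oxygen is fully conjugated (every ring atom contributes a p orbital); 2 ring double bonds (4 π electrons) plus a heteroatom lone pair (2) give 6 π electrons. Since 6 = 4n+2 (n=1), it is aromatic (furan).
4 of the 5 rings are aromatic. Total: 4.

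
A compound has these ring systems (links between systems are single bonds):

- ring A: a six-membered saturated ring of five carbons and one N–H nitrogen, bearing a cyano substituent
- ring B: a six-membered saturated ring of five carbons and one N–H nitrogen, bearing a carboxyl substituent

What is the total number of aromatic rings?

0

Ring A has only sp³ atoms, so it is not fully conjugated — not aromatic (piperidine).
Ring B has only sp³ atoms, so it is not fully conjugated — not aromatic (piperidine).
No ring is aromatic. Total: 0.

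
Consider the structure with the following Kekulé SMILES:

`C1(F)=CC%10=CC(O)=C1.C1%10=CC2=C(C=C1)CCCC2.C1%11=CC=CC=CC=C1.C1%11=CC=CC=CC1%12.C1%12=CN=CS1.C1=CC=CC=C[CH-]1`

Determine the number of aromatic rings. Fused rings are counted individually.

The SMILES encodes a six-membered carbon ring with three alternating C=C double bonds; a six-membered carbon ring with three alternating C=C double bonds, fused to a saturated six-membered carbon ring; an eight-membered carbon ring with four alternating C=C double bonds; a seven-membered carbon ring with three C=C double bonds and one sp³ carbon; a five-membered ring with a sulfur at position 1 and a nitrogen at position 3 (in a C=N bond), with two double bonds; a seven-membered all-carbon ring bearing a negative charge on one carbon, with three C=C double bonds.
The 6-membered ring is fully conjugated (every ring atom contributes a p orbital); 3 ring double bonds give 6 π electrons. That satisfies 4n+2 with n=1, so it is aromatic (benzene).
The second 6-membered ring is planar and fully conjugated; 3 ring double bonds give 6 π electrons. Since 6 = 4n+2 (n=1), it is aromatic (benzene ring).
The third 6-membered ring has four sp³ carbons, so it is not fully conjugated — not aromatic (cyclohexane ring).
The 8-membered ring has only sp² ring atoms; a planar conformation would have a fully conjugated π system of 8 electrons. But 8 = 4(2), which is 4n not 4n+2, so it is not aromatic (cyclooctatetraene) — cyclooctatetraene distorts into a non-planar tub to avoid antiaromaticity.
The 7-membered ring has one sp³ carbon, so it is not fully conjugated — not aromatic (cycloheptatriene).
The 5-membered ring with one sulfur and one =N– is fully conjugated (every ring atom contributes a p orbital); 2 ring double bonds (4 π electrons) plus a heteroatom lone pair (2) give 6 π electrons. That satisfies 4n+2 with n=1, so it is aromatic (thiazole).
The second 7-membered ring has only sp² ring atoms; a planar conformation would have a fully conjugated π system of 8 electrons. But 8 = 4(2), which is 4n not 4n+2, so it is not aromatic (cycloheptatrienyl anion).
3 of the 7 rings are aromatic. Total: 3.

3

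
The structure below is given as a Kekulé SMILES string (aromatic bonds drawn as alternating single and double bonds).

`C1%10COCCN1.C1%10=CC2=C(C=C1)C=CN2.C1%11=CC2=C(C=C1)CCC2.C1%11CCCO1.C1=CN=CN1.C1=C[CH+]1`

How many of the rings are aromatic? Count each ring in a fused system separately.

The SMILES encodes a six-membered saturated ring with an oxygen and an N–H nitrogen at positions 1 and 4; a six-membered carbon ring with three alternating C=C double bonds, fused to a five-membered ring containing one N–H nitrogen and two C=C double bonds; a six-membered carbon ring with three alternating C=C double bonds, fused to a saturated five-membered carbon ring; a five-membered saturated ring of four carbons and one oxygen; a five-membered ring with nitrogens at positions 1 and 3 (one bearing H, one in a C=N bond) and two double bonds; a three-membered all-carbon ring bearing a positive charge on one carbon, with one C=C double bond.
The 6-membered ring with one oxygen and one N–H (1,4) has only sp³ atoms, so it is not fully conjugated — not aromatic (morpholine).
The fused 6/5-membered bicyclic (with one N–H) is a single π system with 9 sp² atoms and 10 π electrons from ring double bonds plus a heteroatom lone pair. 10 = 4(2)+2, so the system is aromatic and both rings count as aromatic (indole).
The 6-membered ring has a continuous p-orbital overlap around the ring; 3 ring double bonds give 6 π electrons. Since 6 = 4n+2 (n=1), it is aromatic (benzene ring).
The 5-membered ring has three sp³ carbons, so it is not fully conjugated — not aromatic (cyclopentane ring).
The 5-membered ring with one oxygen has only sp³ atoms, so it is not fully conjugated — not aromatic (tetrahydrofuran).
The 5-membered ring with two nitrogens (one N–H, one =N–) has a continuous p-orbital overlap around the ring; 2 ring double bonds (4 π electrons) plus a heteroatom lone pair (2) give 6 π electrons. That satisfies 4n+2 with n=1, so it is aromatic (imidazole).
The 3-membered ring is fully conjugated (every ring atom contributes a p orbital); 1 ring double bond (2 π electrons) plus the carbocation's empty p orbital (0, but keeps the ring conjugated) give 2 π electrons. Since 2 = 4n+2 (n=0), it is aromatic (cyclopropenyl cation).
5 of the 8 rings are aromatic. Total: 5.

5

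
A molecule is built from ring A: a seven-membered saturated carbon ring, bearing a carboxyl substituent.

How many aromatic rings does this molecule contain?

0

Ring A has only sp³ atoms, so it is not fully conjugated — not aromatic (cycloheptane).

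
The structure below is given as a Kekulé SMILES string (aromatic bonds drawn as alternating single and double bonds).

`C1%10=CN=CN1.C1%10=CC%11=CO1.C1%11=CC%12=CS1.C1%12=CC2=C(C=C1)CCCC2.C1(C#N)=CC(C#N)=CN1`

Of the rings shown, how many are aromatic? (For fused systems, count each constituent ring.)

The SMILES encodes a five-membered ring with nitrogens at positions 1 and 3 (one bearing H, one in a C=N bond) and two double bonds; a five-membered ring of four carbons and one oxygen, with two C=C double bonds; a five-membered ring of four carbons and one sulfur, with two C=C double bonds; a six-membered carbon ring with three alternating C=C double bonds, fused to a saturated six-membered carbon ring; a five-membered ring of four carbons and one nitrogen bearing a hydrogen, with two C=C double bonds.
The 5-membered ring with two nitrogens (one N–H, one =N–) is fully conjugated (every ring atom contributes a p orbital); 2 ring double bonds (4 π electrons) plus a heteroatom lone pair (2) give 6 π electrons. 6 = 4(1)+2, so it is aromatic (imidazole).
The 5-membered ring with one oxygen is fully conjugated (every ring atom contributes a p orbital); 2 ring double bonds (4 π electrons) plus a heteroatom lone pair (2) give 6 π electrons. That satisfies 4n+2 with n=1, so it is aromatic (furan).
The 5-membered ring with one sulfur is fully conjugated (every ring atom contributes a p orbital); 2 ring double bonds (4 π electrons) plus a heteroatom lone pair (2) give 6 π electrons. 6 = 4(1)+2, so it is aromatic (thiophene).
The 6-membered ring has a continuous p-orbital overlap around the ring; 3 ring double bonds give 6 π electrons. Since 6 = 4n+2 (n=1), it is aromatic (benzene ring).
The second 6-membered ring has four sp³ carbons, so it is not fully conjugated — not aromatic (cyclohexane ring).
The 5-membered ring with one N–H is fully conjugated (every ring atom contributes a p orbital); 2 ring double bonds (4 π electrons) plus a heteroatom lone pair (2) give 6 π electrons. Since 6 = 4n+2 (n=1), it is aromatic (pyrrole).
5 of the 6 rings are aromatic. Total: 5.

5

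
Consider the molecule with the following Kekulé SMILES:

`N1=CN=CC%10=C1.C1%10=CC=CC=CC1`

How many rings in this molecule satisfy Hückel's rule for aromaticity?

The SMILES encodes a six-membered ring with nitrogens at positions 1 and 3 and three alternating double bonds; a seven-membered carbon ring with three C=C double bonds and one sp³ carbon.
The 6-membered ring with two nitrogens (1,3) is fully conjugated (every ring atom contributes a p orbital); 3 ring double bonds give 6 π electrons. Since 6 = 4n+2 (n=1), it is aromatic (pyrimidine).
The 7-membered ring has one sp³ carbon, so it is not fully conjugated — not aromatic (cycloheptatriene).
1 of the 2 rings is aromatic. Total: 1.

1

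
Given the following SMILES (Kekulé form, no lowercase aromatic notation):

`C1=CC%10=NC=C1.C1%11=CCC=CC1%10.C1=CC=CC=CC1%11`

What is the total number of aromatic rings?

The SMILES encodes a six-membered ring of five carbons and one nitrogen with three alternating double bonds; a six-membered carbon ring with two isolated C=C double bonds and two sp³ carbons; a seven-membered carbon ring with three C=C double bonds and one sp³ carbon.
The 6-membered ring with one nitrogen has a continuous p-orbital overlap around the ring; 3 ring double bonds give 6 π electrons. That satisfies 4n+2 with n=1, so it is aromatic (pyridine).
The 6-membered ring has two sp³ carbons, so it is not fully conjugated — not aromatic (1,4-cyclohexadiene).
The 7-membered ring has one sp³ carbon, so it is not fully conjugated — not aromatic (cycloheptatriene).
1 of the 3 rings is aromatic. Total: 1.

1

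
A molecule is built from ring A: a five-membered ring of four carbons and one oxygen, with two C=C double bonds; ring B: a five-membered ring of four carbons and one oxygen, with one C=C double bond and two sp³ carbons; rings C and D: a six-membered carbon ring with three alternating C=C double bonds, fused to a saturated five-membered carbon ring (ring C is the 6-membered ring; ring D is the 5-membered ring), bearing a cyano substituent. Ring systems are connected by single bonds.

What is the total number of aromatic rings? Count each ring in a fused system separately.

Ring A is planar and fully conjugated; 2 ring double bonds (4 π electrons) plus a heteroatom lone pair (2) give 6 π electrons. 6 = 4(1)+2, so ring A is aromatic (furan).
Ring B has two sp³ carbons, so it is not fully conjugated — not aromatic (2,3-dihydrofuran).
Ring C is fully conjugated (every ring atom contributes a p orbital); 3 ring double bonds give 6 π electrons. 6 = 4(1)+2, so ring C is aromatic (benzene ring).
Ring D has three sp³ carbons, so it is not fully conjugated — not aromatic (cyclopentane ring).
Aromatic: A, C. Total: 2.

2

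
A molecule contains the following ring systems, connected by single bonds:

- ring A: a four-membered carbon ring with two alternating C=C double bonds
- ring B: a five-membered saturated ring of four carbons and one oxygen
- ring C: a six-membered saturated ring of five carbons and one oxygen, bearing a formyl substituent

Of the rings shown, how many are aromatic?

Ring A has only sp² ring atoms; a planar conformation would have a fully conjugated π system of 4 electrons. But 4 = 4(1), which is 4n not 4n+2, so ring A is not aromatic (cyclobutadiene) — cyclobutadiene is antiaromatic and distorts to a rectangle.
Ring B has only sp³ atoms, so it is not fully conjugated — not aromatic (tetrahydrofuran).
Ring C has only sp³ atoms, so it is not fully conjugated — not aromatic (tetrahydropyran).
No ring is aromatic. Total: 0.

0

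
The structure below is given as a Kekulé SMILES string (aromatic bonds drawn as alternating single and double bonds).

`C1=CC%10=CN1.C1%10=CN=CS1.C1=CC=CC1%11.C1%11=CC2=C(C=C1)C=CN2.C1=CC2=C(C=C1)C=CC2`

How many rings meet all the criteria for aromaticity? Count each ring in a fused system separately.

The SMILES encodes a five-membered ring of four carbons and one nitrogen bearing a hydrogen, with two C=C double bonds; a five-membered ring with a sulfur at position 1 and a nitrogen at position 3 (in a C=N bond), with two double bonds; a five-membered carbon ring with two conjugated C=C double bonds and one sp³ carbon; a six-membered carbon ring with three alternating C=C double bonds, fused to a five-membered ring containing one N–H nitrogen and two C=C double bonds; a six-membered carbon ring with three alternating C=C double bonds, fused to a five-membered carbon ring containing one C=C double bond and one sp³ carbon.
The 5-membered ring with one N–H is planar and fully conjugated; 2 ring double bonds (4 π electrons) plus a heteroatom lone pair (2) give 6 π electrons. 6 = 4(1)+2, so it is aromatic (pyrrole).
The 5-membered ring with one sulfur and one =N– is fully conjugated (every ring atom contributes a p orbital); 2 ring double bonds (4 π electrons) plus a heteroatom lone pair (2) give 6 π electrons. 6 = 4(1)+2, so it is aromatic (thiazole).
The 5-membered ring has one sp³ carbon, so it is not fully conjugated — not aromatic (cyclopentadiene).
The fused 6/5-membered bicyclic (with one N–H) is a single π system with 9 sp² atoms and 10 π electrons from ring double bonds plus a heteroatom lone pair. 10 = 4(2)+2, so the system is aromatic and both rings count as aromatic (indole).
The 6-membered ring is fully conjugated (every ring atom contributes a p orbital); 3 ring double bonds give 6 π electrons. That satisfies 4n+2 with n=1, so it is aromatic (benzene ring).
The second 5-membered ring has one sp³ carbon, so it is not fully conjugated — not aromatic (cyclopentene ring).
5 of the 7 rings are aromatic. Total: 5.

5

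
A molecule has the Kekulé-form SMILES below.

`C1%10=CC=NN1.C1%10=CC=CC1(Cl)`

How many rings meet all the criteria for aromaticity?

The SMILES encodes a five-membered ring with two adjacent nitrogens (one bearing H, one in a double bond) and two double bonds; a five-membered carbon ring with two conjugated C=C double bonds and one sp³ carbon.
The 5-membered ring with two adjacent nitrogens (one N–H, one =N–) is planar and fully conjugated; 2 ring double bonds (4 π electrons) plus a heteroatom lone pair (2) give 6 π electrons. 6 = 4(1)+2, so it is aromatic (pyrazole).
The 5-membered ring has one sp³ carbon, so it is not fully conjugated — not aromatic (cyclopentadiene).
1 of the 2 rings is aromatic. Total: 1.

1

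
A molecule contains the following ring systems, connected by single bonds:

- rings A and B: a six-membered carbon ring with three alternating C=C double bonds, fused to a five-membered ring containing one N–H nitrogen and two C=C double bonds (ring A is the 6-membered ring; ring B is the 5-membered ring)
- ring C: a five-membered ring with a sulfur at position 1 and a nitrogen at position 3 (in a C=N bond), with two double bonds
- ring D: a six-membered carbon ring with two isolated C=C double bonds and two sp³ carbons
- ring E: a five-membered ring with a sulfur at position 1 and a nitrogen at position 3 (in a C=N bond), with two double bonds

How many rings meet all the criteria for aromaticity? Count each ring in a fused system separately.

Rings A and B form a fused bicyclic system (with one N–H) with 9 sp² atoms and 10 π electrons from ring double bonds plus a heteroatom lone pair. 10 = 4(2)+2, so the system is aromatic and both rings count as aromatic (indole).
Ring C is fully conjugated (every ring atom contributes a p orbital); 2 ring double bonds (4 π electrons) plus a heteroatom lone pair (2) give 6 π electrons. Since 6 = 4n+2 (n=1), ring C is aromatic (thiazole).
Ring D has two sp³ carbons, so it is not fully conjugated — not aromatic (1,4-cyclohexadiene).
Ring E is fully conjugated (every ring atom contributes a p orbital); 2 ring double bonds (4 π electrons) plus a heteroatom lone pair (2) give 6 π electrons. That satisfies 4n+2 with n=1, so ring E is aromatic (thiazole).
Aromatic: A, B, C, E. Total: 4.

4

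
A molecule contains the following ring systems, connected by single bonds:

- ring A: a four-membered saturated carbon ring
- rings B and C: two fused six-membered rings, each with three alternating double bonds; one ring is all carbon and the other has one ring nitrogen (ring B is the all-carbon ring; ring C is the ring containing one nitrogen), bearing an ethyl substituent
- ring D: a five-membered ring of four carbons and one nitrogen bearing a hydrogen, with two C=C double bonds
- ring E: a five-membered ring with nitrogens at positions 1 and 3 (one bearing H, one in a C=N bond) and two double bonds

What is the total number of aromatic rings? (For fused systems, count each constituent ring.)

Ring A has only sp³ atoms, so it is not fully conjugated — not aromatic (cyclobutane).
Rings B and C form a fused bicyclic system (with one nitrogen) with 10 sp² atoms and 10 π electrons from ring double bonds. 10 = 4(2)+2, so the system is aromatic and both rings count as aromatic (quinoline).
Ring D has a continuous p-orbital overlap around the ring; 2 ring double bonds (4 π electrons) plus a heteroatom lone pair (2) give 6 π electrons. Since 6 = 4n+2 (n=1), ring D is aromatic (pyrrole).
Ring E has a continuous p-orbital overlap around the ring; 2 ring double bonds (4 π electrons) plus a heteroatom lone pair (2) give 6 π electrons. That satisfies 4n+2 with n=1, so ring E is aromatic (imidazole).
Aromatic: B, C, D, E. Total: 4.

4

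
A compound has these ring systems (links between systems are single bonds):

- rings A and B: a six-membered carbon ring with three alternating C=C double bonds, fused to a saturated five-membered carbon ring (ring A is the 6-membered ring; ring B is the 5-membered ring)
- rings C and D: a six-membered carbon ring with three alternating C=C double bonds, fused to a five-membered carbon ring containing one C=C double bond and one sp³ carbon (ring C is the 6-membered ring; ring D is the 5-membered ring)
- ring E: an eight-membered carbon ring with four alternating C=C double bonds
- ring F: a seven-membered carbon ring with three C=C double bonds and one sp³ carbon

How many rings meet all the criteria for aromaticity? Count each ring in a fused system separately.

Ring A is planar and fully conjugated; 3 ring double bonds give 6 π electrons. 6 = 4(1)+2, so ring A is aromatic (benzene ring).
Ring B has three sp³ carbons, so it is not fully conjugated — not aromatic (cyclopentane ring).
Ring C is planar and fully conjugated; 3 ring double bonds give 6 π electrons. 6 = 4(1)+2, so ring C is aromatic (benzene ring).
Ring D has one sp³ carbon, so it is not fully conjugated — not aromatic (cyclopentene ring).
Ring E has only sp² ring atoms; a planar conformation would have a fully conjugated π system of 8 electrons. But 8 = 4(2), which is 4n not 4n+2, so ring E is not aromatic (cyclooctatetraene) — cyclooctatetraene distorts into a non-planar tub to avoid antiaromaticity.
Ring F has one sp³ carbon, so it is not fully conjugated — not aromatic (cycloheptatriene).
Aromatic: A, C. Total: 2.

2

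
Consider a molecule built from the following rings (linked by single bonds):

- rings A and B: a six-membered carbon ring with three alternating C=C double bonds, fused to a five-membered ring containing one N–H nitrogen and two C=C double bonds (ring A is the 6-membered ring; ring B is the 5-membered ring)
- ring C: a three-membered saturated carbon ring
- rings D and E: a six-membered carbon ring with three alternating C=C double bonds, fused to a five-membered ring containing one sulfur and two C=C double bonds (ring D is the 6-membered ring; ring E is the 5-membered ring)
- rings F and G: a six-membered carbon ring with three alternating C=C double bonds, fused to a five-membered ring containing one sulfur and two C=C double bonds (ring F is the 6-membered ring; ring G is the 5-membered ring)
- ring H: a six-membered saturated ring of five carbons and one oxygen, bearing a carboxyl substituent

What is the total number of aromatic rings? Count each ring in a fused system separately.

Rings A and B form a fused bicyclic system (with one N–H) with 9 sp² atoms and 10 π electrons from ring double bonds plus a heteroatom lone pair. 10 = 4(2)+2, so the system is aromatic and both rings count as aromatic (indole).
Ring C has only sp³ atoms, so it is not fully conjugated — not aromatic (cyclopropane).
Rings D and E form a fused bicyclic system (with one sulfur) with 9 sp² atoms and 10 π electrons from ring double bonds plus a heteroatom lone pair. 10 = 4(2)+2, so the system is aromatic and both rings count as aromatic (benzothiophene).
Rings F and G form a fused bicyclic system (with one sulfur) with 9 sp² atoms and 10 π electrons from ring double bonds plus a heteroatom lone pair. 10 = 4(2)+2, so the system is aromatic and both rings count as aromatic (benzothiophene).
Ring H has only sp³ atoms, so it is not fully conjugated — not aromatic (tetrahydropyran).
Aromatic: A, B, D, E, F, G. Total: 6.

6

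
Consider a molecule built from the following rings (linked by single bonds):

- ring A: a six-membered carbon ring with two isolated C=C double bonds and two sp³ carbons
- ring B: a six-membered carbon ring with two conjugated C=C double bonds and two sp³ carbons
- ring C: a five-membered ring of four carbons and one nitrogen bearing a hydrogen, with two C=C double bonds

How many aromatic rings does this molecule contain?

1

Ring A has two sp³ carbons, so it is not fully conjugated — not aromatic (1,4-cyclohexadiene).
Ring B has two sp³ carbons, so it is not fully conjugated — not aromatic (1,3-cyclohexadiene).
Ring C has a continuous p-orbital overlap around the ring; 2 ring double bonds (4 π electrons) plus a heteroatom lone pair (2) give 6 π electrons. Since 6 = 4n+2 (n=1), ring C is aromatic (pyrrole).
Aromatic: C. Total: 1.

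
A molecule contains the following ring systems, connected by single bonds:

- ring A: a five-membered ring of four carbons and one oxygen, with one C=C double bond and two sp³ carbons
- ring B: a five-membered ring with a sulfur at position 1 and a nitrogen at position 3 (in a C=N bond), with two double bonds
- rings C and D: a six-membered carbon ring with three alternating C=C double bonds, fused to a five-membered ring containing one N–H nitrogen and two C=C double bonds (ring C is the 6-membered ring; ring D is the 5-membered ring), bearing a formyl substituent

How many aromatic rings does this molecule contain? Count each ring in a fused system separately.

3

Ring A has two sp³ carbons, so it is not fully conjugated — not aromatic (2,3-dihydrofuran).
Ring B has a continuous p-orbital overlap around the ring; 2 ring double bonds (4 π electrons) plus a heteroatom lone pair (2) give 6 π electrons. 6 = 4(1)+2, so ring B is aromatic (thiazole).
Rings C and D form a fused bicyclic system (with one N–H) with 9 sp² atoms and 10 π electrons from ring double bonds plus a heteroatom lone pair. 10 = 4(2)+2, so the system is aromatic and both rings count as aromatic (indole).
Aromatic: B, C, D. Total: 3.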